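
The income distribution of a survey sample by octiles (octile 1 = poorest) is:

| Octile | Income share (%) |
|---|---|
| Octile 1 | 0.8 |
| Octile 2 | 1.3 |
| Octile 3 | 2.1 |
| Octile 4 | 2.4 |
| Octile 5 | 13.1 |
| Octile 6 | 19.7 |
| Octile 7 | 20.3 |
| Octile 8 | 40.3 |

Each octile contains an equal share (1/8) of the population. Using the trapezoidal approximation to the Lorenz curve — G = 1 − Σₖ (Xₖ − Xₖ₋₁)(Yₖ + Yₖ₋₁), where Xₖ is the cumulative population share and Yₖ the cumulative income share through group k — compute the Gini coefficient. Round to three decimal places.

0.544

Cumulative income shares Yₖ: 0.0080, 0.0210, 0.0420, 0.0660, 0.1970, 0.3940, 0.5970, 1.0000
Σ (Xₖ−Xₖ₋₁)(Yₖ+Yₖ₋₁) = (1/8)(0.0080+0.0000) + (1/8)(0.0210+0.0080) + (1/8)(0.0420+0.0210) + (1/8)(0.0660+0.0420) + (1/8)(0.1970+0.0660) + (1/8)(0.3940+0.1970) + (1/8)(0.5970+0.3940) + (1/8)(1.0000+0.5970)
  = 0.0010 + 0.0036 + 0.0079 + 0.0135 + 0.0329 + 0.0739 + 0.1239 + 0.1996 = 0.4562
G = 1 − 0.4562 = 0.5437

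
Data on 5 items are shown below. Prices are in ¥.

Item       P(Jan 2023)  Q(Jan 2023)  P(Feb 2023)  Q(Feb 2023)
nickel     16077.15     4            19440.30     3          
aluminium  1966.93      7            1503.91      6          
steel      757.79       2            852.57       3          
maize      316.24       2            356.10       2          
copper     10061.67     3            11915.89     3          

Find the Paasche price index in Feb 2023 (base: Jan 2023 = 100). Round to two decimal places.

114.22

Paasche price index uses current-period quantities as weights.
ΣP(Feb 2023)·Q(Feb 2023) = 19440.30×3 + 1503.91×6 + 852.57×3 + 356.10×2 + 11915.89×3 = 58320.9 + 9023.46 + 2557.71 + 712.2 + 35747.67 = 106361.94
ΣP(Jan 2023)·Q(Feb 2023) = 16077.15×3 + 1966.93×6 + 757.79×3 + 316.24×2 + 10061.67×3 = 48231.45 + 11801.58 + 2273.37 + 632.48 + 30185.01 = 93123.89
Index = 106361.94 / 93123.89 × 100 = 114.2155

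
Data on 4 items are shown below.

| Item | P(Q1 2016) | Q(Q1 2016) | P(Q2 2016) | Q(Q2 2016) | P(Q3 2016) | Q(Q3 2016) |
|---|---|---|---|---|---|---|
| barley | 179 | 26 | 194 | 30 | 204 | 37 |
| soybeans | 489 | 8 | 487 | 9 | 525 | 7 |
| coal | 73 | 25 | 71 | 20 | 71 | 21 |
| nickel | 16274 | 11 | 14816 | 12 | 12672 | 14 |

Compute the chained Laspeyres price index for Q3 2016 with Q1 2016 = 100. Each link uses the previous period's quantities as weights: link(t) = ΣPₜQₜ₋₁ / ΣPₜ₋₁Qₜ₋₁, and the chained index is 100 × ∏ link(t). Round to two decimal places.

79.56

Link Q1 2016→Q2 2016:
ΣP(Q2 2016)Q(Q1 2016) = 194×26 + 487×8 + 71×25 + 14816×11 = 5044 + 3896 + 1775 + 162976 = 173691
ΣP(Q1 2016)Q(Q1 2016) = 179×26 + 489×8 + 73×25 + 16274×11 = 4654 + 3912 + 1825 + 179014 = 189405
link = 173691/189405 = 0.917035
Link Q2 2016→Q3 2016:
ΣP(Q3 2016)Q(Q2 2016) = 204×30 + 525×9 + 71×20 + 12672×12 = 6120 + 4725 + 1420 + 152064 = 164329
ΣP(Q2 2016)Q(Q2 2016) = 194×30 + 487×9 + 71×20 + 14816×12 = 5820 + 4383 + 1420 + 177792 = 189415
link = 164329/189415 = 0.867561
Chained index = 100 × 0.917035 × 0.867561 = 79.5583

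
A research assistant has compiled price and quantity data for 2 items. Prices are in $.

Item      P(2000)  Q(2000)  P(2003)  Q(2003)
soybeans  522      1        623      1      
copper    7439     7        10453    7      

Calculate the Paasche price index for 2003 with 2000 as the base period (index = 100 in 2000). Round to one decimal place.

140.3

Paasche price index uses current-period quantities as weights.
ΣP(2003)·Q(2003) = 623×1 + 10453×7 = 623 + 73171 = 73794
ΣP(2000)·Q(2003) = 522×1 + 7439×7 = 522 + 52073 = 52595
Index = 73794 / 52595 × 100 = 140.3061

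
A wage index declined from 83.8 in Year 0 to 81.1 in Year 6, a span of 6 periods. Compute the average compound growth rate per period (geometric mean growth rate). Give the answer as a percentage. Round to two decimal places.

Growth factor = (81.1/83.8)^(1/6) = (0.967780)^(1/6) = 0.994557
Growth rate = 0.994557 − 1 = -0.005443 = -0.5443%

-0.54%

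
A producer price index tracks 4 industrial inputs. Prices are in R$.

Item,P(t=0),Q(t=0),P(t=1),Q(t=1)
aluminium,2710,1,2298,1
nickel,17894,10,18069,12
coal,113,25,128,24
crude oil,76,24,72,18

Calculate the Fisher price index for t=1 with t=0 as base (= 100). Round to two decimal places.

Laspeyres component (base-period weights):
ΣP(t=1)Q(t=0) = 2298×1 + 18069×10 + 128×25 + 72×24 = 2298 + 180690 + 3200 + 1728 = 187916
ΣP(t=0)Q(t=0) = 2710×1 + 17894×10 + 113×25 + 76×24 = 2710 + 178940 + 2825 + 1824 = 186299
L = 187916 / 186299 × 100 = 100.8680
Paasche component (current-period weights):
ΣP(t=1)Q(t=1) = 2298×1 + 18069×12 + 128×24 + 72×18 = 2298 + 216828 + 3072 + 1296 = 223494
ΣP(t=0)Q(t=1) = 2710×1 + 17894×12 + 113×24 + 76×18 = 2710 + 214728 + 2712 + 1368 = 221518
P = 223494 / 221518 × 100 = 100.8920
Fisher = √(L × P) = √(100.8680 × 100.8920) = 100.8800

100.88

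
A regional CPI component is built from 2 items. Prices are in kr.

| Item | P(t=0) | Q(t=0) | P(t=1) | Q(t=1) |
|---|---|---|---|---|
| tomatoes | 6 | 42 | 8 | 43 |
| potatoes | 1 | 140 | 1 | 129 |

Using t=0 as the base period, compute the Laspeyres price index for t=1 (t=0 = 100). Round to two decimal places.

Laspeyres price index uses base-period quantities as weights.
ΣP(t=1)·Q(t=0) = 8×42 + 1×140 = 336 + 140 = 476
ΣP(t=0)·Q(t=0) = 6×42 + 1×140 = 252 + 140 = 392
Index = 476 / 392 × 100 = 121.4286

121.43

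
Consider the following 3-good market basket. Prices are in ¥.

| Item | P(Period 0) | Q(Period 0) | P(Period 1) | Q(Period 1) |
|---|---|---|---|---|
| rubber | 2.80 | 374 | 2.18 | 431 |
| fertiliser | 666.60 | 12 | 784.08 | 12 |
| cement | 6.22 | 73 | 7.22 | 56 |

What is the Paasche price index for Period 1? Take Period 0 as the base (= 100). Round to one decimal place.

Paasche price index uses current-period quantities as weights.
ΣP(Period 1)·Q(Period 1) = 2.18×431 + 784.08×12 + 7.22×56 = 939.58 + 9408.96 + 404.32 = 10752.86
ΣP(Period 0)·Q(Period 1) = 2.80×431 + 666.60×12 + 6.22×56 = 1206.8 + 7999.2 + 348.32 = 9554.32
Index = 10752.86 / 9554.32 × 100 = 112.5445

112.5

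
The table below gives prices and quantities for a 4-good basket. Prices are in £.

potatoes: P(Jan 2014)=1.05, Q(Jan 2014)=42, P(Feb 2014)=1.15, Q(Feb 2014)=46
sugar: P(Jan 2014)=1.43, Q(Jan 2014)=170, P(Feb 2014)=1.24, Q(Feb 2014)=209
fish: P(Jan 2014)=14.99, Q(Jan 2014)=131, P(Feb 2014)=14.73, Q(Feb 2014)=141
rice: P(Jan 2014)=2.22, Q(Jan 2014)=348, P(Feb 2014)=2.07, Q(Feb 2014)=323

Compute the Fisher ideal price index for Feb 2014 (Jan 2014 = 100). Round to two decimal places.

96.22

Laspeyres component (base-period weights):
ΣP(Feb 2014)Q(Jan 2014) = 1.15×42 + 1.24×170 + 14.73×131 + 2.07×348 = 48.3 + 210.8 + 1929.63 + 720.36 = 2909.09
ΣP(Jan 2014)Q(Jan 2014) = 1.05×42 + 1.43×170 + 14.99×131 + 2.22×348 = 44.1 + 243.1 + 1963.69 + 772.56 = 3023.45
L = 2909.09 / 3023.45 × 100 = 96.2176
Paasche component (current-period weights):
ΣP(Feb 2014)Q(Feb 2014) = 1.15×46 + 1.24×209 + 14.73×141 + 2.07×323 = 52.9 + 259.16 + 2076.93 + 668.61 = 3057.6
ΣP(Jan 2014)Q(Feb 2014) = 1.05×46 + 1.43×209 + 14.99×141 + 2.22×323 = 48.3 + 298.87 + 2113.59 + 717.06 = 3177.82
P = 3057.6 / 3177.82 × 100 = 96.2169
Fisher = √(L × P) = √(96.2176 × 96.2169) = 96.2172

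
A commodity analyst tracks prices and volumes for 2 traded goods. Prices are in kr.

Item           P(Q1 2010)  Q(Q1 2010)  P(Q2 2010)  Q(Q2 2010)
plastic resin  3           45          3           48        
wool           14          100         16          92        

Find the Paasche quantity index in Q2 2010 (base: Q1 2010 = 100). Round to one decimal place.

93.1

Paasche quantity index uses current-period prices as weights.
ΣP(Q2 2010)·Q(Q2 2010) = 3×48 + 16×92 = 144 + 1472 = 1616
ΣP(Q2 2010)·Q(Q1 2010) = 3×45 + 16×100 = 135 + 1600 = 1735
Index = 1616 / 1735 × 100 = 93.1412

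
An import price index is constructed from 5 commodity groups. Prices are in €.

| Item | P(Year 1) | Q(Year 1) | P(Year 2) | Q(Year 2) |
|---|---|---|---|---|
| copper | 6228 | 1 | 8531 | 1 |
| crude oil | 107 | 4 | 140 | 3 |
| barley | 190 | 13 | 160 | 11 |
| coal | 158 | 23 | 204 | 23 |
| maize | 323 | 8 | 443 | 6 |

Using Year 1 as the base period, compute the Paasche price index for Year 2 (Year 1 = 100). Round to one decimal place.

127.1

Paasche price index uses current-period quantities as weights.
ΣP(Year 2)·Q(Year 2) = 8531×1 + 140×3 + 160×11 + 204×23 + 443×6 = 8531 + 420 + 1760 + 4692 + 2658 = 18061
ΣP(Year 1)·Q(Year 2) = 6228×1 + 107×3 + 190×11 + 158×23 + 323×6 = 6228 + 321 + 2090 + 3634 + 1938 = 14211
Index = 18061 / 14211 × 100 = 127.0917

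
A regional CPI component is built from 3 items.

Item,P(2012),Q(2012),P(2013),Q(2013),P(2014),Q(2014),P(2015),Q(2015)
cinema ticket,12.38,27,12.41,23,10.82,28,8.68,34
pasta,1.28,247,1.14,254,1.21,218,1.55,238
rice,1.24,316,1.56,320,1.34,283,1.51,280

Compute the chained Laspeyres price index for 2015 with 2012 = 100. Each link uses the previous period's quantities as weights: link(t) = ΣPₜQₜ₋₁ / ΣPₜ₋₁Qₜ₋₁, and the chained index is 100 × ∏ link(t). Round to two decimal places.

Link 2012→2013:
ΣP(2013)Q(2012) = 12.41×27 + 1.14×247 + 1.56×316 = 335.07 + 281.58 + 492.96 = 1109.61
ΣP(2012)Q(2012) = 12.38×27 + 1.28×247 + 1.24×316 = 334.26 + 316.16 + 391.84 = 1042.26
link = 1109.61/1042.26 = 1.064619
Link 2013→2014:
ΣP(2014)Q(2013) = 10.82×23 + 1.21×254 + 1.34×320 = 248.86 + 307.34 + 428.8 = 985
ΣP(2013)Q(2013) = 12.41×23 + 1.14×254 + 1.56×320 = 285.43 + 289.56 + 499.2 = 1074.19
link = 985/1074.19 = 0.916970
Link 2014→2015:
ΣP(2015)Q(2014) = 8.68×28 + 1.55×218 + 1.51×283 = 243.04 + 337.9 + 427.33 = 1008.27
ΣP(2014)Q(2014) = 10.82×28 + 1.21×218 + 1.34×283 = 302.96 + 263.78 + 379.22 = 945.96
link = 1008.27/945.96 = 1.065870
Chained index = 100 × 1.064619 × 0.916970 × 1.065870 = 104.0527

104.05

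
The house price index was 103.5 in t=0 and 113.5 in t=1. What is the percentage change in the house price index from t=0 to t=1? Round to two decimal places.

9.66%

Change = (113.5 − 103.5) / 103.5 × 100
       = 10.0 / 103.5 × 100 = 9.6618%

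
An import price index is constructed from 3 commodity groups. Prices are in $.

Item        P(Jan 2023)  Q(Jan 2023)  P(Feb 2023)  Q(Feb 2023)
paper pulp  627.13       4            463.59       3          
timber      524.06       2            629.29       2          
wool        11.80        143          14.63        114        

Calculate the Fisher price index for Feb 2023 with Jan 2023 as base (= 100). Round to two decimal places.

100.12

Laspeyres component (base-period weights):
ΣP(Feb 2023)Q(Jan 2023) = 463.59×4 + 629.29×2 + 14.63×143 = 1854.36 + 1258.58 + 2092.09 = 5205.03
ΣP(Jan 2023)Q(Jan 2023) = 627.13×4 + 524.06×2 + 11.80×143 = 2508.52 + 1048.12 + 1687.4 = 5244.04
L = 5205.03 / 5244.04 × 100 = 99.2561
Paasche component (current-period weights):
ΣP(Feb 2023)Q(Feb 2023) = 463.59×3 + 629.29×2 + 14.63×114 = 1390.77 + 1258.58 + 1667.82 = 4317.17
ΣP(Jan 2023)Q(Feb 2023) = 627.13×3 + 524.06×2 + 11.80×114 = 1881.39 + 1048.12 + 1345.2 = 4274.71
P = 4317.17 / 4274.71 × 100 = 100.9933
Fisher = √(L × P) = √(99.2561 × 100.9933) = 100.1209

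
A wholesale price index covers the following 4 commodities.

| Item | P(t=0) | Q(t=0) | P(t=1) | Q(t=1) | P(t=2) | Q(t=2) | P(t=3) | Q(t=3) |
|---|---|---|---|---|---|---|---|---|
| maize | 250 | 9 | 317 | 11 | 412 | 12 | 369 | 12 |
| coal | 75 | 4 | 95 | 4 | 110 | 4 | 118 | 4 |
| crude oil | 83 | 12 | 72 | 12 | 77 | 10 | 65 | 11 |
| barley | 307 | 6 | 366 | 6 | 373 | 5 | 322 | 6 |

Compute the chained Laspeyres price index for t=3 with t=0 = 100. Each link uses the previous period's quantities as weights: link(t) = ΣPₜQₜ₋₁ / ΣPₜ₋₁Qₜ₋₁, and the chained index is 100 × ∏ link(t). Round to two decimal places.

Link t=0→t=1:
ΣP(t=1)Q(t=0) = 317×9 + 95×4 + 72×12 + 366×6 = 2853 + 380 + 864 + 2196 = 6293
ΣP(t=0)Q(t=0) = 250×9 + 75×4 + 83×12 + 307×6 = 2250 + 300 + 996 + 1842 = 5388
link = 6293/5388 = 1.167966
Link t=1→t=2:
ΣP(t=2)Q(t=1) = 412×11 + 110×4 + 77×12 + 373×6 = 4532 + 440 + 924 + 2238 = 8134
ΣP(t=1)Q(t=1) = 317×11 + 95×4 + 72×12 + 366×6 = 3487 + 380 + 864 + 2196 = 6927
link = 8134/6927 = 1.174246
Link t=2→t=3:
ΣP(t=3)Q(t=2) = 369×12 + 118×4 + 65×10 + 322×5 = 4428 + 472 + 650 + 1610 = 7160
ΣP(t=2)Q(t=2) = 412×12 + 110×4 + 77×10 + 373×5 = 4944 + 440 + 770 + 1865 = 8019
link = 7160/8019 = 0.892879
Chained index = 100 × 1.167966 × 1.174246 × 0.892879 = 122.4565

122.46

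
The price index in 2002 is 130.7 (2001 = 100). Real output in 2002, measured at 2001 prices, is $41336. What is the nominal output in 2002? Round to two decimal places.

54026.15

Nominal = Real × (Index/100) = 41336 × (130.7/100)
        = 41336 × 1.307 = 54026.1520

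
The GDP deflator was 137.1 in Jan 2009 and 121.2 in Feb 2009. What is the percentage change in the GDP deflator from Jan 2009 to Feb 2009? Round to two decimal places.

Change = (121.2 − 137.1) / 137.1 × 100
       = -15.9 / 137.1 × 100 = -11.5974%

-11.60%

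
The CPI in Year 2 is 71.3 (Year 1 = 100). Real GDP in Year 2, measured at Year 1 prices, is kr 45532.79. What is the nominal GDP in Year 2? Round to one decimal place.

Nominal = Real × (Index/100) = 45532.79 × (71.3/100)
        = 45532.79 × 0.713 = 32464.8793

32464.9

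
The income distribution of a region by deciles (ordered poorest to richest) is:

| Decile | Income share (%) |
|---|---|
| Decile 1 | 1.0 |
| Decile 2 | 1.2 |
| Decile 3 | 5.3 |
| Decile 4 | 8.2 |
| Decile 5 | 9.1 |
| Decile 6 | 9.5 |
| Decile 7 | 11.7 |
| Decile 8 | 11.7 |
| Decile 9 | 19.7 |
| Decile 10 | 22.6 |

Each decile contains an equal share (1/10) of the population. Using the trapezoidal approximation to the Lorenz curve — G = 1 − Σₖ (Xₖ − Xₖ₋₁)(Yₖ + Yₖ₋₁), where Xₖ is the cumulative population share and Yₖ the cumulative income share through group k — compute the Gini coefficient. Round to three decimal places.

Cumulative income shares Yₖ: 0.0100, 0.0220, 0.0750, 0.1570, 0.2480, 0.3430, 0.4600, 0.5770, 0.7740, 1.0000
Σ (Xₖ−Xₖ₋₁)(Yₖ+Yₖ₋₁) = (1/10)(0.0100+0.0000) + (1/10)(0.0220+0.0100) + (1/10)(0.0750+0.0220) + (1/10)(0.1570+0.0750) + (1/10)(0.2480+0.1570) + (1/10)(0.3430+0.2480) + (1/10)(0.4600+0.3430) + (1/10)(0.5770+0.4600) + (1/10)(0.7740+0.5770) + (1/10)(1.0000+0.7740)
  = 0.0010 + 0.0032 + 0.0097 + 0.0232 + 0.0405 + 0.0591 + 0.0803 + 0.1037 + 0.1351 + 0.1774 = 0.6332
G = 1 − 0.6332 = 0.3668

0.367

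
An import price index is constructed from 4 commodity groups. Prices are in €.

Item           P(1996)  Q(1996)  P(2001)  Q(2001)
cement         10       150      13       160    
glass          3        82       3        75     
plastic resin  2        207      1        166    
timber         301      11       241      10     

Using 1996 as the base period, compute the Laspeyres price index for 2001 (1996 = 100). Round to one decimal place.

92.4

Laspeyres price index uses base-period quantities as weights.
ΣP(2001)·Q(1996) = 13×150 + 3×82 + 1×207 + 241×11 = 1950 + 246 + 207 + 2651 = 5054
ΣP(1996)·Q(1996) = 10×150 + 3×82 + 2×207 + 301×11 = 1500 + 246 + 414 + 3311 = 5471
Index = 5054 / 5471 × 100 = 92.3780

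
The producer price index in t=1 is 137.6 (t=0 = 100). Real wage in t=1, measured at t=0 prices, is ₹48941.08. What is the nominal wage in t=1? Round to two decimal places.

67342.93

Nominal = Real × (Index/100) = 48941.08 × (137.6/100)
        = 48941.08 × 1.376 = 67342.9261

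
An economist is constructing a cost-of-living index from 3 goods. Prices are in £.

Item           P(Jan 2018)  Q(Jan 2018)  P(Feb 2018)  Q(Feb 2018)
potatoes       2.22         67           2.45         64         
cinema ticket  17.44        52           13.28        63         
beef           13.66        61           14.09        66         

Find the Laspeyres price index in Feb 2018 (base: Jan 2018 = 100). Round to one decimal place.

Laspeyres price index uses base-period quantities as weights.
ΣP(Feb 2018)·Q(Jan 2018) = 2.45×67 + 13.28×52 + 14.09×61 = 164.15 + 690.56 + 859.49 = 1714.2
ΣP(Jan 2018)·Q(Jan 2018) = 2.22×67 + 17.44×52 + 13.66×61 = 148.74 + 906.88 + 833.26 = 1888.88
Index = 1714.2 / 1888.88 × 100 = 90.7522

90.8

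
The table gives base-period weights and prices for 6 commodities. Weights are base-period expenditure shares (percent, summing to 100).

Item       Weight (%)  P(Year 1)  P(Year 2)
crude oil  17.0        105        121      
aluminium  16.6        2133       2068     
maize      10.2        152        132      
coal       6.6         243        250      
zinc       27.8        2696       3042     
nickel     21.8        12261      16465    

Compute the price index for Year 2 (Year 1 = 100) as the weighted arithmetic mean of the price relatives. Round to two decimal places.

crude oil: 17.0 × (121/105) = 17.0 × 1.152381 = 19.5905
aluminium: 16.6 × (2068/2133) = 16.6 × 0.969526 = 16.0941
maize: 10.2 × (132/152) = 10.2 × 0.868421 = 8.8579
coal: 6.6 × (250/243) = 6.6 × 1.028807 = 6.7901
zinc: 27.8 × (3042/2696) = 27.8 × 1.128338 = 31.3678
nickel: 21.8 × (16465/12261) = 21.8 × 1.342876 = 29.2747
Index = Σ wᵢ·(p₁ᵢ/p₀ᵢ) = 19.5905 + 16.0941 + 8.8579 + 6.7901 + 31.3678 + 29.2747 = 111.9751

111.98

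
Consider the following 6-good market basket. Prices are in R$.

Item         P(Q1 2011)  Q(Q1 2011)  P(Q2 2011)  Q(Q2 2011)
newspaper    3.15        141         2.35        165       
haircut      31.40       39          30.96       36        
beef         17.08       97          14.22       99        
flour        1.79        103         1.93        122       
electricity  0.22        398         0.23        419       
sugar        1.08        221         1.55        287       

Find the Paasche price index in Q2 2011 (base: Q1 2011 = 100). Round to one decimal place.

Paasche price index uses current-period quantities as weights.
ΣP(Q2 2011)·Q(Q2 2011) = 2.35×165 + 30.96×36 + 14.22×99 + 1.93×122 + 0.23×419 + 1.55×287 = 387.75 + 1114.56 + 1407.78 + 235.46 + 96.37 + 444.85 = 3686.77
ΣP(Q1 2011)·Q(Q2 2011) = 3.15×165 + 31.40×36 + 17.08×99 + 1.79×122 + 0.22×419 + 1.08×287 = 519.75 + 1130.4 + 1690.92 + 218.38 + 92.18 + 309.96 = 3961.59
Index = 3686.77 / 3961.59 × 100 = 93.0629

93.1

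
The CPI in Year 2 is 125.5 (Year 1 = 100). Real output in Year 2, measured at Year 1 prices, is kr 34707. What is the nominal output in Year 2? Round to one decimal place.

43557.3

Nominal = Real × (Index/100) = 34707 × (125.5/100)
        = 34707 × 1.255 = 43557.2850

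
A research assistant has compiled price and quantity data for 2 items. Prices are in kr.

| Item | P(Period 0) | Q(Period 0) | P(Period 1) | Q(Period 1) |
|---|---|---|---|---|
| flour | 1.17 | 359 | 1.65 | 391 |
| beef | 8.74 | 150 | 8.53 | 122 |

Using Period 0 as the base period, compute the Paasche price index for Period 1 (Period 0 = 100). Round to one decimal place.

110.6

Paasche price index uses current-period quantities as weights.
ΣP(Period 1)·Q(Period 1) = 1.65×391 + 8.53×122 = 645.15 + 1040.66 = 1685.81
ΣP(Period 0)·Q(Period 1) = 1.17×391 + 8.74×122 = 457.47 + 1066.28 = 1523.75
Index = 1685.81 / 1523.75 × 100 = 110.6356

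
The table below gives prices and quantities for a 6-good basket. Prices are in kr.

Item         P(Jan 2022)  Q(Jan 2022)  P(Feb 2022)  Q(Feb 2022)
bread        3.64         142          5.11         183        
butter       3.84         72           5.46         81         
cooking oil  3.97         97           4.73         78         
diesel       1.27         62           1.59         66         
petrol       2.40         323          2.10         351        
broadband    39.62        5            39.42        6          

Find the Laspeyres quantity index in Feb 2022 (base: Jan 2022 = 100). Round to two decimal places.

109.88

Laspeyres quantity index uses base-period prices as weights.
ΣP(Jan 2022)·Q(Feb 2022) = 3.64×183 + 3.84×81 + 3.97×78 + 1.27×66 + 2.40×351 + 39.62×6 = 666.12 + 311.04 + 309.66 + 83.82 + 842.4 + 237.72 = 2450.76
ΣP(Jan 2022)·Q(Jan 2022) = 3.64×142 + 3.84×72 + 3.97×97 + 1.27×62 + 2.40×323 + 39.62×5 = 516.88 + 276.48 + 385.09 + 78.74 + 775.2 + 198.1 = 2230.49
Index = 2450.76 / 2230.49 × 100 = 109.8754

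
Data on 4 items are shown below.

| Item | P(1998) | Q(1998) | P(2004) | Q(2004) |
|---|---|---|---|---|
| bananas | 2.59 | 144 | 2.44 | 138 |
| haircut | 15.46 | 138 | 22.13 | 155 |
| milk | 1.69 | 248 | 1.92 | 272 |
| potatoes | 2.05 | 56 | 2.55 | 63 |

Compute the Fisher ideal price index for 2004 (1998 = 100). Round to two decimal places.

Laspeyres component (base-period weights):
ΣP(2004)Q(1998) = 2.44×144 + 22.13×138 + 1.92×248 + 2.55×56 = 351.36 + 3053.94 + 476.16 + 142.8 = 4024.26
ΣP(1998)Q(1998) = 2.59×144 + 15.46×138 + 1.69×248 + 2.05×56 = 372.96 + 2133.48 + 419.12 + 114.8 = 3040.36
L = 4024.26 / 3040.36 × 100 = 132.3613
Paasche component (current-period weights):
ΣP(2004)Q(2004) = 2.44×138 + 22.13×155 + 1.92×272 + 2.55×63 = 336.72 + 3430.15 + 522.24 + 160.65 = 4449.76
ΣP(1998)Q(2004) = 2.59×138 + 15.46×155 + 1.69×272 + 2.05×63 = 357.42 + 2396.3 + 459.68 + 129.15 = 3342.55
P = 4449.76 / 3342.55 × 100 = 133.1247
Fisher = √(L × P) = √(132.3613 × 133.1247) = 132.7425

132.74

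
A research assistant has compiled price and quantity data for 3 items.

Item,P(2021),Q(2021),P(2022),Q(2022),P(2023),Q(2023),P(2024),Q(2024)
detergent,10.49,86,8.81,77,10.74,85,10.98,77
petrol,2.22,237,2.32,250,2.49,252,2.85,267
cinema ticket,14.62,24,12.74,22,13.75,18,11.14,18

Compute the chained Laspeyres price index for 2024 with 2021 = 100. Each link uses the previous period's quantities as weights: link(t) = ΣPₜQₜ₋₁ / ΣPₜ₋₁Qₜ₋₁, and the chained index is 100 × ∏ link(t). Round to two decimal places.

106.95

Link 2021→2022:
ΣP(2022)Q(2021) = 8.81×86 + 2.32×237 + 12.74×24 = 757.66 + 549.84 + 305.76 = 1613.26
ΣP(2021)Q(2021) = 10.49×86 + 2.22×237 + 14.62×24 = 902.14 + 526.14 + 350.88 = 1779.16
link = 1613.26/1779.16 = 0.906754
Link 2022→2023:
ΣP(2023)Q(2022) = 10.74×77 + 2.49×250 + 13.75×22 = 826.98 + 622.5 + 302.5 = 1751.98
ΣP(2022)Q(2022) = 8.81×77 + 2.32×250 + 12.74×22 = 678.37 + 580 + 280.28 = 1538.65
link = 1751.98/1538.65 = 1.138648
Link 2023→2024:
ΣP(2024)Q(2023) = 10.98×85 + 2.85×252 + 11.14×18 = 933.3 + 718.2 + 200.52 = 1852.02
ΣP(2023)Q(2023) = 10.74×85 + 2.49×252 + 13.75×18 = 912.9 + 627.48 + 247.5 = 1787.88
link = 1852.02/1787.88 = 1.035875
Chained index = 100 × 0.906754 × 1.138648 × 1.035875 = 106.9513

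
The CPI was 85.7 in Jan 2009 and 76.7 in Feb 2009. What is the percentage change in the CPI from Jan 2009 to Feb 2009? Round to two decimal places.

-10.50%

Change = (76.7 − 85.7) / 85.7 × 100
       = -9.0 / 85.7 × 100 = -10.5018%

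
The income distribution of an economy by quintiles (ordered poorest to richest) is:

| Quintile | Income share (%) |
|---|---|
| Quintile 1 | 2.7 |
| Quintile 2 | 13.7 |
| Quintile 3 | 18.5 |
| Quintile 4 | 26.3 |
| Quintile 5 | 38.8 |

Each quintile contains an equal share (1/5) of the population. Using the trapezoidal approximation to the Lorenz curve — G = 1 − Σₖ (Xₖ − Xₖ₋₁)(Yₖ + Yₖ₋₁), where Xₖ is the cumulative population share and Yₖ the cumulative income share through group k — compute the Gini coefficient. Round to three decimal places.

0.339

Cumulative income shares Yₖ: 0.0270, 0.1640, 0.3490, 0.6120, 1.0000
Σ (Xₖ−Xₖ₋₁)(Yₖ+Yₖ₋₁) = (1/5)(0.0270+0.0000) + (1/5)(0.1640+0.0270) + (1/5)(0.3490+0.1640) + (1/5)(0.6120+0.3490) + (1/5)(1.0000+0.6120)
  = 0.0054 + 0.0382 + 0.1026 + 0.1922 + 0.3224 = 0.6608
G = 1 − 0.6608 = 0.3392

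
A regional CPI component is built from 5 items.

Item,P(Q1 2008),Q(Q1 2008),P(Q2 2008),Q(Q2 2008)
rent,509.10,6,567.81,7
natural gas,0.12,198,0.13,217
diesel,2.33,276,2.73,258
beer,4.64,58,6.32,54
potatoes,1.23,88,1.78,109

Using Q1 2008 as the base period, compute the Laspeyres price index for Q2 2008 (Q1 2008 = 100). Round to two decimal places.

114.89

Laspeyres price index uses base-period quantities as weights.
ΣP(Q2 2008)·Q(Q1 2008) = 567.81×6 + 0.13×198 + 2.73×276 + 6.32×58 + 1.78×88 = 3406.86 + 25.74 + 753.48 + 366.56 + 156.64 = 4709.28
ΣP(Q1 2008)·Q(Q1 2008) = 509.10×6 + 0.12×198 + 2.33×276 + 4.64×58 + 1.23×88 = 3054.6 + 23.76 + 643.08 + 269.12 + 108.24 = 4098.8
Index = 4709.28 / 4098.8 × 100 = 114.8941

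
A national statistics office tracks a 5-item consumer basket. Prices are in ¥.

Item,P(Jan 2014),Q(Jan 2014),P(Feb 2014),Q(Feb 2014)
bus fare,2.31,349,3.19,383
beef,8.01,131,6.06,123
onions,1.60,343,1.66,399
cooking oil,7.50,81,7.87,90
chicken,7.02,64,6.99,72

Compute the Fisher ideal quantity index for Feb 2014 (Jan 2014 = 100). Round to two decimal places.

107.21

Laspeyres component (base-period weights):
ΣP(Jan 2014)Q(Feb 2014) = 2.31×383 + 8.01×123 + 1.60×399 + 7.50×90 + 7.02×72 = 884.73 + 985.23 + 638.4 + 675 + 505.44 = 3688.8
ΣP(Jan 2014)Q(Jan 2014) = 2.31×349 + 8.01×131 + 1.60×343 + 7.50×81 + 7.02×64 = 806.19 + 1049.31 + 548.8 + 607.5 + 449.28 = 3461.08
L = 3688.8 / 3461.08 × 100 = 106.5794
Paasche component (current-period weights):
ΣP(Feb 2014)Q(Feb 2014) = 3.19×383 + 6.06×123 + 1.66×399 + 7.87×90 + 6.99×72 = 1221.77 + 745.38 + 662.34 + 708.3 + 503.28 = 3841.07
ΣP(Feb 2014)Q(Jan 2014) = 3.19×349 + 6.06×131 + 1.66×343 + 7.87×81 + 6.99×64 = 1113.31 + 793.86 + 569.38 + 637.47 + 447.36 = 3561.38
P = 3841.07 / 3561.38 × 100 = 107.8534
Fisher = √(L × P) = √(106.5794 × 107.8534) = 107.2145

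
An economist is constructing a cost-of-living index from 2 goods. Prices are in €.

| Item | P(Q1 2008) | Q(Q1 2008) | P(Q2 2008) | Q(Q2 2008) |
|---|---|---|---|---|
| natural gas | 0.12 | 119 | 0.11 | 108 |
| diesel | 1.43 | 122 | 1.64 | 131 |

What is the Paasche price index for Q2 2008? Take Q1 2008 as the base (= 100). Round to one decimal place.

Paasche price index uses current-period quantities as weights.
ΣP(Q2 2008)·Q(Q2 2008) = 0.11×108 + 1.64×131 = 11.88 + 214.84 = 226.72
ΣP(Q1 2008)·Q(Q2 2008) = 0.12×108 + 1.43×131 = 12.96 + 187.33 = 200.29
Index = 226.72 / 200.29 × 100 = 113.1959

113.2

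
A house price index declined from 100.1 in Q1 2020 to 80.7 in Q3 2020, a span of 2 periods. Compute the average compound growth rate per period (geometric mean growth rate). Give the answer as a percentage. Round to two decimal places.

Growth factor = (80.7/100.1)^(1/2) = (0.806194)^(1/2) = 0.897883
Growth rate = 0.897883 − 1 = -0.102117 = -10.2117%

-10.21%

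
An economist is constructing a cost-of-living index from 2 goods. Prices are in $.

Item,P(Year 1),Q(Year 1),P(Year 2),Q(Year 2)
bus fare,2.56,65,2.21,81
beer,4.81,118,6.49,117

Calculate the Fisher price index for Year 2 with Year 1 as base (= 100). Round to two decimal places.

122.87

Laspeyres component (base-period weights):
ΣP(Year 2)Q(Year 1) = 2.21×65 + 6.49×118 = 143.65 + 765.82 = 909.47
ΣP(Year 1)Q(Year 1) = 2.56×65 + 4.81×118 = 166.4 + 567.58 = 733.98
L = 909.47 / 733.98 × 100 = 123.9094
Paasche component (current-period weights):
ΣP(Year 2)Q(Year 2) = 2.21×81 + 6.49×117 = 179.01 + 759.33 = 938.34
ΣP(Year 1)Q(Year 2) = 2.56×81 + 4.81×117 = 207.36 + 562.77 = 770.13
P = 938.34 / 770.13 × 100 = 121.8418
Fisher = √(L × P) = √(123.9094 × 121.8418) = 122.8712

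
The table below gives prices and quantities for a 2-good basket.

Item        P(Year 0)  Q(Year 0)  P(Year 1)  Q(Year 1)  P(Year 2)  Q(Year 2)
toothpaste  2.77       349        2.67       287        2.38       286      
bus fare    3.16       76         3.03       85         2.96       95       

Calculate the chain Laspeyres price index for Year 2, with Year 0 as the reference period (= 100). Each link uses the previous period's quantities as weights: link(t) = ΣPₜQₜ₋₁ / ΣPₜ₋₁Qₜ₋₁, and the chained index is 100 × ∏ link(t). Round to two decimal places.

Link Year 0→Year 1:
ΣP(Year 1)Q(Year 0) = 2.67×349 + 3.03×76 = 931.83 + 230.28 = 1162.11
ΣP(Year 0)Q(Year 0) = 2.77×349 + 3.16×76 = 966.73 + 240.16 = 1206.89
link = 1162.11/1206.89 = 0.962896
Link Year 1→Year 2:
ΣP(Year 2)Q(Year 1) = 2.38×287 + 2.96×85 = 683.06 + 251.6 = 934.66
ΣP(Year 1)Q(Year 1) = 2.67×287 + 3.03×85 = 766.29 + 257.55 = 1023.84
link = 934.66/1023.84 = 0.912897
Chained index = 100 × 0.962896 × 0.912897 = 87.9025

87.90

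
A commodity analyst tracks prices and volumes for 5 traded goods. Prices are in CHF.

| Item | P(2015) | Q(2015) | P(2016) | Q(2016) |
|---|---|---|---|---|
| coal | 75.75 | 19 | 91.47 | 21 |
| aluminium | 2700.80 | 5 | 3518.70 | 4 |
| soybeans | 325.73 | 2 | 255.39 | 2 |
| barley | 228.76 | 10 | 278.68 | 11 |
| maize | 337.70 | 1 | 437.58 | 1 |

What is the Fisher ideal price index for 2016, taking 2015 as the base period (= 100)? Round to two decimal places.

Laspeyres component (base-period weights):
ΣP(2016)Q(2015) = 91.47×19 + 3518.70×5 + 255.39×2 + 278.68×10 + 437.58×1 = 1737.93 + 17593.5 + 510.78 + 2786.8 + 437.58 = 23066.59
ΣP(2015)Q(2015) = 75.75×19 + 2700.80×5 + 325.73×2 + 228.76×10 + 337.70×1 = 1439.25 + 13504 + 651.46 + 2287.6 + 337.7 = 18220.01
L = 23066.59 / 18220.01 × 100 = 126.6003
Paasche component (current-period weights):
ΣP(2016)Q(2016) = 91.47×21 + 3518.70×4 + 255.39×2 + 278.68×11 + 437.58×1 = 1920.87 + 14074.8 + 510.78 + 3065.48 + 437.58 = 20009.51
ΣP(2015)Q(2016) = 75.75×21 + 2700.80×4 + 325.73×2 + 228.76×11 + 337.70×1 = 1590.75 + 10803.2 + 651.46 + 2516.36 + 337.7 = 15899.47
P = 20009.51 / 15899.47 × 100 = 125.8502
Fisher = √(L × P) = √(126.6003 × 125.8502) = 126.2247

126.22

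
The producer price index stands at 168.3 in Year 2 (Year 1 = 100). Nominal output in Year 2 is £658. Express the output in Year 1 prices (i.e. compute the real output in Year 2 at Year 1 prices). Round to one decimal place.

391.0

Real = Nominal ÷ (Index/100) = 658 ÷ (168.3/100)
     = 658 ÷ 1.683 = 390.9685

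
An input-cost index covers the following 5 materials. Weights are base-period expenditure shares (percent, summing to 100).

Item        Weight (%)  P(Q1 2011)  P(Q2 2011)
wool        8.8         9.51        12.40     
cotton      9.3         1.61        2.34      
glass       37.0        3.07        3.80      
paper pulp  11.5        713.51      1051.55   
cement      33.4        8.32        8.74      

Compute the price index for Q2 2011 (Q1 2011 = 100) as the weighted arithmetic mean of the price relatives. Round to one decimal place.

122.8

wool: 8.8 × (12.40/9.51) = 8.8 × 1.303891 = 11.4742
cotton: 9.3 × (2.34/1.61) = 9.3 × 1.453416 = 13.5168
glass: 37.0 × (3.80/3.07) = 37.0 × 1.237785 = 45.7980
paper pulp: 11.5 × (1051.55/713.51) = 11.5 × 1.473771 = 16.9484
cement: 33.4 × (8.74/8.32) = 33.4 × 1.050481 = 35.0861
Index = Σ wᵢ·(p₁ᵢ/p₀ᵢ) = 11.4742 + 13.5168 + 45.7980 + 16.9484 + 35.0861 = 122.8235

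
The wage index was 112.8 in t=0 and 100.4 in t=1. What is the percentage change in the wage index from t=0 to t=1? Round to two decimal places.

-10.99%

Change = (100.4 − 112.8) / 112.8 × 100
       = -12.4 / 112.8 × 100 = -10.9929%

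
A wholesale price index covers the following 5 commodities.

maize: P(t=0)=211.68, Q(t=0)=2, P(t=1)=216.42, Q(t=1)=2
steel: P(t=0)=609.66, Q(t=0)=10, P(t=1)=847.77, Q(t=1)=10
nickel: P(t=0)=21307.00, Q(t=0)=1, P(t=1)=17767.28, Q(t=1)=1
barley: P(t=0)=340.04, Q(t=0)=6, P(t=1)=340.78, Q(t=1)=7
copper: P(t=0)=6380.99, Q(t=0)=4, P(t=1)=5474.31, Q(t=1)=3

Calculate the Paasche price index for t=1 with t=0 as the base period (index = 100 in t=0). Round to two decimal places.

Paasche price index uses current-period quantities as weights.
ΣP(t=1)·Q(t=1) = 216.42×2 + 847.77×10 + 17767.28×1 + 340.78×7 + 5474.31×3 = 432.84 + 8477.7 + 17767.28 + 2385.46 + 16422.93 = 45486.21
ΣP(t=0)·Q(t=1) = 211.68×2 + 609.66×10 + 21307.00×1 + 340.04×7 + 6380.99×3 = 423.36 + 6096.6 + 21307 + 2380.28 + 19142.97 = 49350.21
Index = 45486.21 / 49350.21 × 100 = 92.1702

92.17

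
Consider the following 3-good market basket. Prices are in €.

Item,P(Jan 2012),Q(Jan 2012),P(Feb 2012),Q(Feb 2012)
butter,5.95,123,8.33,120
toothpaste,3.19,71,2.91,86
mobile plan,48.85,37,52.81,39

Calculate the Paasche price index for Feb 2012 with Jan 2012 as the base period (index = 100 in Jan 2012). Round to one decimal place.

Paasche price index uses current-period quantities as weights.
ΣP(Feb 2012)·Q(Feb 2012) = 8.33×120 + 2.91×86 + 52.81×39 = 999.6 + 250.26 + 2059.59 = 3309.45
ΣP(Jan 2012)·Q(Feb 2012) = 5.95×120 + 3.19×86 + 48.85×39 = 714 + 274.34 + 1905.15 = 2893.49
Index = 3309.45 / 2893.49 × 100 = 114.3757

114.4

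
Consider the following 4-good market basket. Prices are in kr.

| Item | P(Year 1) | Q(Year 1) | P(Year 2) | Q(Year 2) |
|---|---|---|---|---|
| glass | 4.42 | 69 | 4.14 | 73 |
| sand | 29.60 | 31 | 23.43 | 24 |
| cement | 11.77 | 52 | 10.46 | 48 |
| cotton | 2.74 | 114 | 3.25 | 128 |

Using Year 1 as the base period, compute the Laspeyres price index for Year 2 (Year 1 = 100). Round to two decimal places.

Laspeyres price index uses base-period quantities as weights.
ΣP(Year 2)·Q(Year 1) = 4.14×69 + 23.43×31 + 10.46×52 + 3.25×114 = 285.66 + 726.33 + 543.92 + 370.5 = 1926.41
ΣP(Year 1)·Q(Year 1) = 4.42×69 + 29.60×31 + 11.77×52 + 2.74×114 = 304.98 + 917.6 + 612.04 + 312.36 = 2146.98
Index = 1926.41 / 2146.98 × 100 = 89.7265

89.73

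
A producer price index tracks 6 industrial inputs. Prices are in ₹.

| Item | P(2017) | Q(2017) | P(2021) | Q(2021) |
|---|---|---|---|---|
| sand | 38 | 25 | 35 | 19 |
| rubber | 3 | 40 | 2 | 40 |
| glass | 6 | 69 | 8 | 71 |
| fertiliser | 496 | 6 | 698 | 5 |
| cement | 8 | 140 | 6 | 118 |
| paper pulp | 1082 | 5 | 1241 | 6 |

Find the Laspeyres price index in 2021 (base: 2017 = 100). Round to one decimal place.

Laspeyres price index uses base-period quantities as weights.
ΣP(2021)·Q(2017) = 35×25 + 2×40 + 8×69 + 698×6 + 6×140 + 1241×5 = 875 + 80 + 552 + 4188 + 840 + 6205 = 12740
ΣP(2017)·Q(2017) = 38×25 + 3×40 + 6×69 + 496×6 + 8×140 + 1082×5 = 950 + 120 + 414 + 2976 + 1120 + 5410 = 10990
Index = 12740 / 10990 × 100 = 115.9236

115.9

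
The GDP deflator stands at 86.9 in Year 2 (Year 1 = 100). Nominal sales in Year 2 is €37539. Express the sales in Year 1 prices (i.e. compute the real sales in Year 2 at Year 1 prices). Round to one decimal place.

Real = Nominal ÷ (Index/100) = 37539 ÷ (86.9/100)
     = 37539 ÷ 0.869 = 43197.9287

43197.9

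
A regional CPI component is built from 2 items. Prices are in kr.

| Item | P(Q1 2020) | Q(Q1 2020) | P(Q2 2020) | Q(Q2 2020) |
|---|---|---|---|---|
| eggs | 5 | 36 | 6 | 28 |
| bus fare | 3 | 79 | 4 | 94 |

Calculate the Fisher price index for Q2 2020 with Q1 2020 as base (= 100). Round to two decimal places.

128.24

Laspeyres component (base-period weights):
ΣP(Q2 2020)Q(Q1 2020) = 6×36 + 4×79 = 216 + 316 = 532
ΣP(Q1 2020)Q(Q1 2020) = 5×36 + 3×79 = 180 + 237 = 417
L = 532 / 417 × 100 = 127.5779
Paasche component (current-period weights):
ΣP(Q2 2020)Q(Q2 2020) = 6×28 + 4×94 = 168 + 376 = 544
ΣP(Q1 2020)Q(Q2 2020) = 5×28 + 3×94 = 140 + 282 = 422
P = 544 / 422 × 100 = 128.9100
Fisher = √(L × P) = √(127.5779 × 128.9100) = 128.2422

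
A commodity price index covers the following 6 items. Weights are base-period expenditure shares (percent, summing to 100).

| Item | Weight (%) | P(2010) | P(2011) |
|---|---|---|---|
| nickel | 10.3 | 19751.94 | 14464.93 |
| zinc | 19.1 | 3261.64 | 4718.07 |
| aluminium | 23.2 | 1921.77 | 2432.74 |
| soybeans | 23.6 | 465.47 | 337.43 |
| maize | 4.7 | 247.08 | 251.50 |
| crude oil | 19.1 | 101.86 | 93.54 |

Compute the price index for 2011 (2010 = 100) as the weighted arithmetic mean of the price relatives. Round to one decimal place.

104.0

nickel: 10.3 × (14464.93/19751.94) = 10.3 × 0.732330 = 7.5430
zinc: 19.1 × (4718.07/3261.64) = 19.1 × 1.446533 = 27.6288
aluminium: 23.2 × (2432.74/1921.77) = 23.2 × 1.265885 = 29.3685
soybeans: 23.6 × (337.43/465.47) = 23.6 × 0.724923 = 17.1082
maize: 4.7 × (251.50/247.08) = 4.7 × 1.017889 = 4.7841
crude oil: 19.1 × (93.54/101.86) = 19.1 × 0.918319 = 17.5399
Index = Σ wᵢ·(p₁ᵢ/p₀ᵢ) = 7.5430 + 27.6288 + 29.3685 + 17.1082 + 4.7841 + 17.5399 = 103.9725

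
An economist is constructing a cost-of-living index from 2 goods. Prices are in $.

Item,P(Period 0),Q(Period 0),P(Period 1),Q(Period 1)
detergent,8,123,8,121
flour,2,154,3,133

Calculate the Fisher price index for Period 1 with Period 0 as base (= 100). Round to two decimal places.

Laspeyres component (base-period weights):
ΣP(Period 1)Q(Period 0) = 8×123 + 3×154 = 984 + 462 = 1446
ΣP(Period 0)Q(Period 0) = 8×123 + 2×154 = 984 + 308 = 1292
L = 1446 / 1292 × 100 = 111.9195
Paasche component (current-period weights):
ΣP(Period 1)Q(Period 1) = 8×121 + 3×133 = 968 + 399 = 1367
ΣP(Period 0)Q(Period 1) = 8×121 + 2×133 = 968 + 266 = 1234
P = 1367 / 1234 × 100 = 110.7780
Fisher = √(L × P) = √(111.9195 × 110.7780) = 111.3473

111.35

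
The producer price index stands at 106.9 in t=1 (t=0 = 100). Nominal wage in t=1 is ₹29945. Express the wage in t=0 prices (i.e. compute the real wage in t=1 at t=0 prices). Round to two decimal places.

28012.16

Real = Nominal ÷ (Index/100) = 29945 ÷ (106.9/100)
     = 29945 ÷ 1.069 = 28012.1609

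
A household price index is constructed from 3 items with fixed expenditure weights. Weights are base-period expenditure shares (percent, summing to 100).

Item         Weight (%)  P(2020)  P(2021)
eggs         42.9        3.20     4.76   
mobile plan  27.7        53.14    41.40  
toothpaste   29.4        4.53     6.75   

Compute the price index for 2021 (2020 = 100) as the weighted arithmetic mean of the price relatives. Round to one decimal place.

eggs: 42.9 × (4.76/3.20) = 42.9 × 1.487500 = 63.8137
mobile plan: 27.7 × (41.40/53.14) = 27.7 × 0.779074 = 21.5804
toothpaste: 29.4 × (6.75/4.53) = 29.4 × 1.490066 = 43.8079
Index = Σ wᵢ·(p₁ᵢ/p₀ᵢ) = 63.8137 + 21.5804 + 43.8079 = 129.2021

129.2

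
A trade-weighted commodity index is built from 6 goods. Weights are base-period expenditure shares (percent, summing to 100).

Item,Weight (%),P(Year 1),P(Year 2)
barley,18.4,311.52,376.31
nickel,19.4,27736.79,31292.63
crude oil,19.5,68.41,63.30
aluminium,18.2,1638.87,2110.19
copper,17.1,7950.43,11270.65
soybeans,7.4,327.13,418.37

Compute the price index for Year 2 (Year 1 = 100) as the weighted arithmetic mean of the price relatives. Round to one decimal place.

barley: 18.4 × (376.31/311.52) = 18.4 × 1.207980 = 22.2268
nickel: 19.4 × (31292.63/27736.79) = 19.4 × 1.128199 = 21.8871
crude oil: 19.5 × (63.30/68.41) = 19.5 × 0.925303 = 18.0434
aluminium: 18.2 × (2110.19/1638.87) = 18.2 × 1.287588 = 23.4341
copper: 17.1 × (11270.65/7950.43) = 17.1 × 1.417615 = 24.2412
soybeans: 7.4 × (418.37/327.13) = 7.4 × 1.278911 = 9.4639
Index = Σ wᵢ·(p₁ᵢ/p₀ᵢ) = 22.2268 + 21.8871 + 18.0434 + 23.4341 + 24.2412 + 9.4639 = 119.2966

119.3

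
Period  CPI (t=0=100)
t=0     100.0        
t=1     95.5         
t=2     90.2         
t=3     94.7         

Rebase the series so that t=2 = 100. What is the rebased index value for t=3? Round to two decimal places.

Rebased(t=3) = 94.7 / 90.2 × 100 = 104.9889

104.99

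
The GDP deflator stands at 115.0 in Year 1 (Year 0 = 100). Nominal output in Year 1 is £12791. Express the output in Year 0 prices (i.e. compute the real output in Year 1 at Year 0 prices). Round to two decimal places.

11122.61

Real = Nominal ÷ (Index/100) = 12791 ÷ (115.0/100)
     = 12791 ÷ 1.150 = 11122.6087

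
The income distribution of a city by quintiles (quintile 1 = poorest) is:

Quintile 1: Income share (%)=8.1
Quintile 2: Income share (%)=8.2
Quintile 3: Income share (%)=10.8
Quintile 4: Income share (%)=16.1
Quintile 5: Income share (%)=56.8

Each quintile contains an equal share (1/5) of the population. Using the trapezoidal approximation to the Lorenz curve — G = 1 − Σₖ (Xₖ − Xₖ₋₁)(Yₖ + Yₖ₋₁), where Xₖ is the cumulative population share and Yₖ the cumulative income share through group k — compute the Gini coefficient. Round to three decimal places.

0.421

Cumulative income shares Yₖ: 0.0810, 0.1630, 0.2710, 0.4320, 1.0000
Σ (Xₖ−Xₖ₋₁)(Yₖ+Yₖ₋₁) = (1/5)(0.0810+0.0000) + (1/5)(0.1630+0.0810) + (1/5)(0.2710+0.1630) + (1/5)(0.4320+0.2710) + (1/5)(1.0000+0.4320)
  = 0.0162 + 0.0488 + 0.0868 + 0.1406 + 0.2864 = 0.5788
G = 1 − 0.5788 = 0.4212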